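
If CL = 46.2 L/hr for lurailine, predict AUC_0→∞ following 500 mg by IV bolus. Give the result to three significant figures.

AUC = 10.8 mg/L·hr

AUC_0→∞ = Dose_iv / CL
        = 500 / 46.2 = 10.8225 mg/L·hr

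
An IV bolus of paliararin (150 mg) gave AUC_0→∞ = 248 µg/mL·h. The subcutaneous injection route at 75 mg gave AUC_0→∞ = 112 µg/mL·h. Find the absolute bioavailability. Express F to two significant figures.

F = (AUC_ev / D_ev) / (AUC_iv / D_iv)
  = (112/75) / (248/150)
  = 1.49333 / 1.65333 = 0.9032

F = 0.90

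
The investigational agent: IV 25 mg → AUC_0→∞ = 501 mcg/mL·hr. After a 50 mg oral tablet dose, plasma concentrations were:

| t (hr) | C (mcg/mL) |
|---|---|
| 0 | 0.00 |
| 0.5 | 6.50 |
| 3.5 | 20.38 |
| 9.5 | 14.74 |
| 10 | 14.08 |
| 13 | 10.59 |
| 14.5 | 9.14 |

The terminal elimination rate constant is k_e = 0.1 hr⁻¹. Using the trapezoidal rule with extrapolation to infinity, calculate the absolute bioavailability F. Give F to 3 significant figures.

Trapezoidal AUC_0→14.5 (oral tablet):
  [0→0.5]: (0.00+6.50)/2 × 0.5 = 1.625
  [0.5→3.5]: (6.50+20.38)/2 × 3 = 40.32
  [3.5→9.5]: (20.38+14.74)/2 × 6 = 105.36
  [9.5→10]: (14.74+14.08)/2 × 0.5 = 7.205
  [10→13]: (14.08+10.59)/2 × 3 = 37.005
  [13→14.5]: (10.59+9.14)/2 × 1.5 = 14.7975
  Sum = 206.3125 mcg/mL·hr
Tail: C_last/k_e = 9.14/0.1 = 91.400
AUC_0→∞ (oral tablet) = 206.3125 + 91.400 = 297.7125 mcg/mL·hr
F = (AUC_ev/D_ev)/(AUC_iv/D_iv) = (297.7125/50)/(501/25) = 5.95425/20.04 = 0.2971

F = 0.297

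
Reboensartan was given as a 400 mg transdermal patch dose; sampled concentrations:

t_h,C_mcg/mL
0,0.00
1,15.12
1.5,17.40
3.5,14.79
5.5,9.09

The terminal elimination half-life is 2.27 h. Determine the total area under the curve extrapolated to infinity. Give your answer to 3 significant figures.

Trapezoidal AUC_0→5.5:
  [0→1]: (0.00+15.12)/2 × 1 = 7.56
  [1→1.5]: (15.12+17.40)/2 × 0.5 = 8.13
  [1.5→3.5]: (17.40+14.79)/2 × 2 = 32.19
  [3.5→5.5]: (14.79+9.09)/2 × 2 = 23.88
  Sum = 71.76 mcg/mL·h
k_e = ln2 / t½ = 0.693147 / 2.27 = 0.3054 h^-1
Extrapolated tail: C_last / k_e = 9.09 / 0.3054 = 29.764
AUC_0→∞ = 71.76 + 29.764 = 101.524 mcg/mL·h

AUC = 102 mcg/mL·h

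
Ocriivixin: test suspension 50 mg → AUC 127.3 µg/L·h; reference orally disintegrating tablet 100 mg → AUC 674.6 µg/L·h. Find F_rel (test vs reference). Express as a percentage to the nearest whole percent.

F_rel = (AUC_test/D_test) / (AUC_ref/D_ref)
      = (127.3/50) / (674.6/100)
      = 2.546 / 6.746 = 0.3774 = 37.74%

F_rel = 38%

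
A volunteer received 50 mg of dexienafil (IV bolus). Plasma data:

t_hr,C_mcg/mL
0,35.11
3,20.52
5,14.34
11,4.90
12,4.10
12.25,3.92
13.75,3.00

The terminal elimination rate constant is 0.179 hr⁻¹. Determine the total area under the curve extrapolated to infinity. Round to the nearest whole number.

Trapezoidal AUC_0→13.75:
  [0→3]: (35.11+20.52)/2 × 3 = 83.445
  [3→5]: (20.52+14.34)/2 × 2 = 34.86
  [5→11]: (14.34+4.90)/2 × 6 = 57.72
  [11→12]: (4.90+4.10)/2 × 1 = 4.5
  [12→12.25]: (4.10+3.92)/2 × 0.25 = 1.0025
  [12.25→13.75]: (3.92+3.00)/2 × 1.5 = 5.19
  Sum = 186.7175 mcg/mL·hr
Extrapolated tail: C_last / k_e = 3.00 / 0.179 = 16.760
AUC_0→∞ = 186.7175 + 16.760 = 203.4775 mcg/mL·hr

AUC = 203 mcg/mL·hr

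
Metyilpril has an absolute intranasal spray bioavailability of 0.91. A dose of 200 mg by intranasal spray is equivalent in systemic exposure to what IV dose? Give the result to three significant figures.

Systemic exposure from an extravascular dose = F × D_ev, so the equivalent IV dose is F × D_ev.
D_iv = F × D_ev = 0.91 × 200 = 182 mg

D_iv = 182 mg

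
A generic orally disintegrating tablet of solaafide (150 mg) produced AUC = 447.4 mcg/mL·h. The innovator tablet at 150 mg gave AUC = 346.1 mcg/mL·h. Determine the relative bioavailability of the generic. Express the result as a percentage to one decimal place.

F_rel = 129.3%

F_rel = (AUC_test/D_test) / (AUC_ref/D_ref)
      = (447.4/150) / (346.1/150)
      = 2.98267 / 2.30733 = 1.2927 = 129.27%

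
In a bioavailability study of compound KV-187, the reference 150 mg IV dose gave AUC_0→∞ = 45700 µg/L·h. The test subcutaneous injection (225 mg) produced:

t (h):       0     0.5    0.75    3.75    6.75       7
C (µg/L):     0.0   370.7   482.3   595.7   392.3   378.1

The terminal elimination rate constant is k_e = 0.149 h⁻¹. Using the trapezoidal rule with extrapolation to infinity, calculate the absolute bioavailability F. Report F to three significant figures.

Trapezoidal AUC_0→7 (subcutaneous injection):
  [0→0.5]: (0.0+370.7)/2 × 0.5 = 92.675
  [0.5→0.75]: (370.7+482.3)/2 × 0.25 = 106.625
  [0.75→3.75]: (482.3+595.7)/2 × 3 = 1617.0
  [3.75→6.75]: (595.7+392.3)/2 × 3 = 1482.0
  [6.75→7]: (392.3+378.1)/2 × 0.25 = 96.3
  Sum = 3394.6 µg/L·h
Tail: C_last/k_e = 378.1/0.149 = 2537.584
AUC_0→∞ (subcutaneous injection) = 3394.6 + 2537.584 = 5932.184 µg/L·h
F = (AUC_ev/D_ev)/(AUC_iv/D_iv) = (5932.184/225)/(45700/150) = 26.3653/304.667 = 0.0865

F = 0.0865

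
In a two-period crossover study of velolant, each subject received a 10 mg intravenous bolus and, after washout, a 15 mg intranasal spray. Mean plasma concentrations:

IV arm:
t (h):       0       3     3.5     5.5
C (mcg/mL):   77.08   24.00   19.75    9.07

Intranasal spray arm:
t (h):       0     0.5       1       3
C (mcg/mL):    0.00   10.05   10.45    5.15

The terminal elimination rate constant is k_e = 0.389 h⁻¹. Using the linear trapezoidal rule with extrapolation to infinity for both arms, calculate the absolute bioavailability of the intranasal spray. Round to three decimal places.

F = 0.113

Trapezoidal AUC_0→5.5 (IV):
  [0→3]: (77.08+24.00)/2 × 3 = 151.62
  [3→3.5]: (24.00+19.75)/2 × 0.5 = 10.9375
  [3.5→5.5]: (19.75+9.07)/2 × 2 = 28.82
  Sum = 191.3775 mcg/mL·h
IV tail: 9.07/0.389 = 23.316; AUC_iv,0→∞ = 191.3775 + 23.316 = 214.6935 mcg/mL·h
Trapezoidal AUC_0→3 (intranasal spray):
  [0→0.5]: (0.00+10.05)/2 × 0.5 = 2.5125
  [0.5→1]: (10.05+10.45)/2 × 0.5 = 5.125
  [1→3]: (10.45+5.15)/2 × 2 = 15.6
  Sum = 23.2375 mcg/mL·h
intranasal spray tail: 5.15/0.389 = 13.239; AUC_ev,0→∞ = 23.2375 + 13.239 = 36.4765 mcg/mL·h
F = (AUC_ev/D_ev)/(AUC_iv/D_iv) = (36.4765/15)/(214.6935/10) = 2.43177/21.46935 = 0.1133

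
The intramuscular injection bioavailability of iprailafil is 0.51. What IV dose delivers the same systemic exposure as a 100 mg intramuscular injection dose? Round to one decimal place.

Systemic exposure from an extravascular dose = F × D_ev, so the equivalent IV dose is F × D_ev.
D_iv = F × D_ev = 0.51 × 100 = 51 mg

D_iv = 51.0 mg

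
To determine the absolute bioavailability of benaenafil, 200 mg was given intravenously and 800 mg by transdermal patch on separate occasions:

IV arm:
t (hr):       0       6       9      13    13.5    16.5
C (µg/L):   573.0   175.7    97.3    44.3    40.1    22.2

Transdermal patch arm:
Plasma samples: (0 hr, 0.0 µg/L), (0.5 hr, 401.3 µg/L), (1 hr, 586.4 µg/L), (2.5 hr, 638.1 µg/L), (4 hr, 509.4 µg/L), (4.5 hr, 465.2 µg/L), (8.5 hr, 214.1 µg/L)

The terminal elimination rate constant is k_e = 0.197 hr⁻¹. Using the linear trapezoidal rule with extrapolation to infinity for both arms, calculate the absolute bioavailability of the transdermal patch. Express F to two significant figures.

F = 0.38

Trapezoidal AUC_0→16.5 (IV):
  [0→6]: (573.0+175.7)/2 × 6 = 2246.1
  [6→9]: (175.7+97.3)/2 × 3 = 409.5
  [9→13]: (97.3+44.3)/2 × 4 = 283.2
  [13→13.5]: (44.3+40.1)/2 × 0.5 = 21.1
  [13.5→16.5]: (40.1+22.2)/2 × 3 = 93.45
  Sum = 3053.35 µg/L·hr
IV tail: 22.2/0.197 = 112.690; AUC_iv,0→∞ = 3053.35 + 112.690 = 3166.04 µg/L·hr
Trapezoidal AUC_0→8.5 (transdermal patch):
  [0→0.5]: (0.0+401.3)/2 × 0.5 = 100.325
  [0.5→1]: (401.3+586.4)/2 × 0.5 = 246.925
  [1→2.5]: (586.4+638.1)/2 × 1.5 = 918.375
  [2.5→4]: (638.1+509.4)/2 × 1.5 = 860.625
  [4→4.5]: (509.4+465.2)/2 × 0.5 = 243.65
  [4.5→8.5]: (465.2+214.1)/2 × 4 = 1358.6
  Sum = 3728.5 µg/L·hr
transdermal patch tail: 214.1/0.197 = 1086.802; AUC_ev,0→∞ = 3728.5 + 1086.802 = 4815.302 µg/L·hr
F = (AUC_ev/D_ev)/(AUC_iv/D_iv) = (4815.302/800)/(3166.04/200) = 6.0191275/15.8302 = 0.3802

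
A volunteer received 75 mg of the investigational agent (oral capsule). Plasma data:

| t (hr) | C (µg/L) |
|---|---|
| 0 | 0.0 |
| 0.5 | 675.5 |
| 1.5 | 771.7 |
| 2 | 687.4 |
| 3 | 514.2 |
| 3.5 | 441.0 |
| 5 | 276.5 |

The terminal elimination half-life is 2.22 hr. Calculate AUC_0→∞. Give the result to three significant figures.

AUC = 3520 µg/L·hr

Trapezoidal AUC_0→5:
  [0→0.5]: (0.0+675.5)/2 × 0.5 = 168.875
  [0.5→1.5]: (675.5+771.7)/2 × 1 = 723.6
  [1.5→2]: (771.7+687.4)/2 × 0.5 = 364.775
  [2→3]: (687.4+514.2)/2 × 1 = 600.8
  [3→3.5]: (514.2+441.0)/2 × 0.5 = 238.8
  [3.5→5]: (441.0+276.5)/2 × 1.5 = 538.125
  Sum = 2634.975 µg/L·hr
k_e = ln2 / t½ = 0.693147 / 2.22 = 0.3122 hr^-1
Extrapolated tail: C_last / k_e = 276.5 / 0.3122 = 885.650
AUC_0→∞ = 2634.975 + 885.650 = 3520.625 µg/L·hr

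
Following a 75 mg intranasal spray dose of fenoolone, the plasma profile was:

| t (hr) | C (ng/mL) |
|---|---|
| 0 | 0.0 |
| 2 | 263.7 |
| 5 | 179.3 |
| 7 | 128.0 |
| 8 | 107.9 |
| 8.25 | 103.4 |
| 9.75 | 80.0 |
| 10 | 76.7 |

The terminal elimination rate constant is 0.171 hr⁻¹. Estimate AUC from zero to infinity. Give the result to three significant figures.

AUC = 1990 ng/mL·hr

Trapezoidal AUC_0→10:
  [0→2]: (0.0+263.7)/2 × 2 = 263.7
  [2→5]: (263.7+179.3)/2 × 3 = 664.5
  [5→7]: (179.3+128.0)/2 × 2 = 307.3
  [7→8]: (128.0+107.9)/2 × 1 = 117.95
  [8→8.25]: (107.9+103.4)/2 × 0.25 = 26.4125
  [8.25→9.75]: (103.4+80.0)/2 × 1.5 = 137.55
  [9.75→10]: (80.0+76.7)/2 × 0.25 = 19.5875
  Sum = 1537.0 ng/mL·hr
Extrapolated tail: C_last / k_e = 76.7 / 0.171 = 448.538
AUC_0→∞ = 1537.0 + 448.538 = 1985.538 ng/mL·hr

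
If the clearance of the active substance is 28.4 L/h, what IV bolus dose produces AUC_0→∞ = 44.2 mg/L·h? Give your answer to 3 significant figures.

Dose = 1260 mg

Dose_iv = CL × AUC_0→∞
     = 28.4 × 44.2 = 1255.28 mg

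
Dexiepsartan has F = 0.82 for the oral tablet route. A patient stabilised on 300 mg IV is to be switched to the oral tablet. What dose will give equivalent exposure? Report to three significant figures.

For equal systemic exposure: F × D_ev = D_iv
D_ev = D_iv / F = 300 / 0.82 = 365.854 mg

D_oral = 366 mg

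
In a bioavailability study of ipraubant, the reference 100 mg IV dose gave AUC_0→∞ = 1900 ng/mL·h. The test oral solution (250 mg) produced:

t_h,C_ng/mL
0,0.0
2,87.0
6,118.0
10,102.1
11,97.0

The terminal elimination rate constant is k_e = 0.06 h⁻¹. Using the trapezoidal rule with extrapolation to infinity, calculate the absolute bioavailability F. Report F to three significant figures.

F = 0.559

Trapezoidal AUC_0→11 (oral solution):
  [0→2]: (0.0+87.0)/2 × 2 = 87.0
  [2→6]: (87.0+118.0)/2 × 4 = 410.0
  [6→10]: (118.0+102.1)/2 × 4 = 440.2
  [10→11]: (102.1+97.0)/2 × 1 = 99.55
  Sum = 1036.75 ng/mL·h
Tail: C_last/k_e = 97.0/0.06 = 1616.667
AUC_0→∞ (oral solution) = 1036.75 + 1616.667 = 2653.417 ng/mL·h
F = (AUC_ev/D_ev)/(AUC_iv/D_iv) = (2653.417/250)/(1900/100) = 10.613668/19 = 0.5586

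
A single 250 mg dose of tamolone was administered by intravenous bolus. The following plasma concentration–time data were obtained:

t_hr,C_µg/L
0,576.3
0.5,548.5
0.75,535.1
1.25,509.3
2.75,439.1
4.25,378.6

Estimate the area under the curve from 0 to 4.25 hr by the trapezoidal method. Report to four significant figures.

Trapezoidal AUC_0→4.25:
  [0→0.5]: (576.3+548.5)/2 × 0.5 = 281.2
  [0.5→0.75]: (548.5+535.1)/2 × 0.25 = 135.45
  [0.75→1.25]: (535.1+509.3)/2 × 0.5 = 261.1
  [1.25→2.75]: (509.3+439.1)/2 × 1.5 = 711.3
  [2.75→4.25]: (439.1+378.6)/2 × 1.5 = 613.275
  Sum = 2002.325 µg/L·hr

AUC = 2002 µg/L·hr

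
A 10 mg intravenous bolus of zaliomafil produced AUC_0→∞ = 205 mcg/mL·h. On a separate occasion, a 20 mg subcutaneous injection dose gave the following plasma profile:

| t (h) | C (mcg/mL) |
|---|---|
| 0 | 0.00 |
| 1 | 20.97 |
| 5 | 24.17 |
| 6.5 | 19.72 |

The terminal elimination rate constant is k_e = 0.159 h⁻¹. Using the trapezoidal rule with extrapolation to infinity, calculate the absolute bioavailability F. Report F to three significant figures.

F = 0.629

Trapezoidal AUC_0→6.5 (subcutaneous injection):
  [0→1]: (0.00+20.97)/2 × 1 = 10.485
  [1→5]: (20.97+24.17)/2 × 4 = 90.28
  [5→6.5]: (24.17+19.72)/2 × 1.5 = 32.9175
  Sum = 133.6825 mcg/mL·h
Tail: C_last/k_e = 19.72/0.159 = 124.025
AUC_0→∞ (subcutaneous injection) = 133.6825 + 124.025 = 257.7075 mcg/mL·h
F = (AUC_ev/D_ev)/(AUC_iv/D_iv) = (257.7075/20)/(205/10) = 12.885375/20.5 = 0.6286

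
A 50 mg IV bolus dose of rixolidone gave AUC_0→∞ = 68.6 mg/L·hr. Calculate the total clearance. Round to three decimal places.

CL = 0.729 L/hr

CL = Dose_iv / AUC_0→∞
   = 50 / 68.6 = 0.728863 L/hr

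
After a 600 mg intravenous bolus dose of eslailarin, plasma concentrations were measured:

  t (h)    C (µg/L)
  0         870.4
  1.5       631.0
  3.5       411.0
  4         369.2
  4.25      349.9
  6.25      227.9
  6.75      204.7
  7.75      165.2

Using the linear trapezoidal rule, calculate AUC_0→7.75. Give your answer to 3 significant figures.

Trapezoidal AUC_0→7.75:
  [0→1.5]: (870.4+631.0)/2 × 1.5 = 1126.05
  [1.5→3.5]: (631.0+411.0)/2 × 2 = 1042.0
  [3.5→4]: (411.0+369.2)/2 × 0.5 = 195.05
  [4→4.25]: (369.2+349.9)/2 × 0.25 = 89.8875
  [4.25→6.25]: (349.9+227.9)/2 × 2 = 577.8
  [6.25→6.75]: (227.9+204.7)/2 × 0.5 = 108.15
  [6.75→7.75]: (204.7+165.2)/2 × 1 = 184.95
  Sum = 3323.8875 µg/L·h

AUC = 3320 µg/L·h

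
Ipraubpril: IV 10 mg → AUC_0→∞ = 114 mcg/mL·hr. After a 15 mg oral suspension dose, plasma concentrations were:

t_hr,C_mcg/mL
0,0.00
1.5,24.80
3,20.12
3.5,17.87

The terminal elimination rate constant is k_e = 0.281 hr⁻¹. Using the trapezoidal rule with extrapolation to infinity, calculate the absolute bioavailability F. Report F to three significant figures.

F = 0.733

Trapezoidal AUC_0→3.5 (oral suspension):
  [0→1.5]: (0.00+24.80)/2 × 1.5 = 18.6
  [1.5→3]: (24.80+20.12)/2 × 1.5 = 33.69
  [3→3.5]: (20.12+17.87)/2 × 0.5 = 9.4975
  Sum = 61.7875 mcg/mL·hr
Tail: C_last/k_e = 17.87/0.281 = 63.594
AUC_0→∞ (oral suspension) = 61.7875 + 63.594 = 125.3815 mcg/mL·hr
F = (AUC_ev/D_ev)/(AUC_iv/D_iv) = (125.3815/15)/(114/10) = 8.35877/11.4 = 0.7332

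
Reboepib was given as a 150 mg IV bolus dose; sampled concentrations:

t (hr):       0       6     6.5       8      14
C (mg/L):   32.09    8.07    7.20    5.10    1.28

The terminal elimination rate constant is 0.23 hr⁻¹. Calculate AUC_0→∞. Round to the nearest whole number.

AUC = 158 mg/L·hr

Trapezoidal AUC_0→14:
  [0→6]: (32.09+8.07)/2 × 6 = 120.48
  [6→6.5]: (8.07+7.20)/2 × 0.5 = 3.8175
  [6.5→8]: (7.20+5.10)/2 × 1.5 = 9.225
  [8→14]: (5.10+1.28)/2 × 6 = 19.14
  Sum = 152.6625 mg/L·hr
Extrapolated tail: C_last / k_e = 1.28 / 0.23 = 5.565
AUC_0→∞ = 152.6625 + 5.565 = 158.2275 mg/L·hr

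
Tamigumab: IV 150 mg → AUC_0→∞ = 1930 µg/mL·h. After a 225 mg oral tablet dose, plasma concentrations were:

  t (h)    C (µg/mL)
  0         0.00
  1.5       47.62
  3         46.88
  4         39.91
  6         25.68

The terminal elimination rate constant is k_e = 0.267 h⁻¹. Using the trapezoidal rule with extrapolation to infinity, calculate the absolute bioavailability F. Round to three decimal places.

Trapezoidal AUC_0→6 (oral tablet):
  [0→1.5]: (0.00+47.62)/2 × 1.5 = 35.715
  [1.5→3]: (47.62+46.88)/2 × 1.5 = 70.875
  [3→4]: (46.88+39.91)/2 × 1 = 43.395
  [4→6]: (39.91+25.68)/2 × 2 = 65.59
  Sum = 215.575 µg/mL·h
Tail: C_last/k_e = 25.68/0.267 = 96.180
AUC_0→∞ (oral tablet) = 215.575 + 96.180 = 311.755 µg/mL·h
F = (AUC_ev/D_ev)/(AUC_iv/D_iv) = (311.755/225)/(1930/150) = 1.38558/12.8667 = 0.1077

F = 0.108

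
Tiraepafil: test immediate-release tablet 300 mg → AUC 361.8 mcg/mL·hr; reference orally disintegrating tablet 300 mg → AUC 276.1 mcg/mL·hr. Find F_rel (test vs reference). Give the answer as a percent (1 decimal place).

F_rel = 131.0%

F_rel = (AUC_test/D_test) / (AUC_ref/D_ref)
      = (361.8/300) / (276.1/300)
      = 1.206 / 0.920333 = 1.3104 = 131.04%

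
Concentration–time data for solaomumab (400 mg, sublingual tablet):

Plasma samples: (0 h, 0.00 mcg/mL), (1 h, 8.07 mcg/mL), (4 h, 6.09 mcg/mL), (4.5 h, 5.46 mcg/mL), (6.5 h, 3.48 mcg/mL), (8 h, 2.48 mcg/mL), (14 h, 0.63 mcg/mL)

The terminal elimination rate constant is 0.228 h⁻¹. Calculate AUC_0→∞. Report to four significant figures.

AUC = 53.67 mcg/mL·h

Trapezoidal AUC_0→14:
  [0→1]: (0.00+8.07)/2 × 1 = 4.035
  [1→4]: (8.07+6.09)/2 × 3 = 21.24
  [4→4.5]: (6.09+5.46)/2 × 0.5 = 2.8875
  [4.5→6.5]: (5.46+3.48)/2 × 2 = 8.94
  [6.5→8]: (3.48+2.48)/2 × 1.5 = 4.47
  [8→14]: (2.48+0.63)/2 × 6 = 9.33
  Sum = 50.9025 mcg/mL·h
Extrapolated tail: C_last / k_e = 0.63 / 0.228 = 2.763
AUC_0→∞ = 50.9025 + 2.763 = 53.6655 mcg/mL·h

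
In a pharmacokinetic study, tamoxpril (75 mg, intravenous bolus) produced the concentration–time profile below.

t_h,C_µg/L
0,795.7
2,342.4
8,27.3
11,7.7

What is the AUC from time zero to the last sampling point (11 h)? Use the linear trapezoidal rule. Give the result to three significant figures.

Trapezoidal AUC_0→11:
  [0→2]: (795.7+342.4)/2 × 2 = 1138.1
  [2→8]: (342.4+27.3)/2 × 6 = 1109.1
  [8→11]: (27.3+7.7)/2 × 3 = 52.5
  Sum = 2299.7 µg/L·h

AUC = 2300 µg/L·h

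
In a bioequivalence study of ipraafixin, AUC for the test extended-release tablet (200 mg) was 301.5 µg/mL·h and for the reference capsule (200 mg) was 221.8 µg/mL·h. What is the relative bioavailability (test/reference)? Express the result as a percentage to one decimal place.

F_rel = (AUC_test/D_test) / (AUC_ref/D_ref)
      = (301.5/200) / (221.8/200)
      = 1.5075 / 1.109 = 1.3593 = 135.93%

F_rel = 135.9%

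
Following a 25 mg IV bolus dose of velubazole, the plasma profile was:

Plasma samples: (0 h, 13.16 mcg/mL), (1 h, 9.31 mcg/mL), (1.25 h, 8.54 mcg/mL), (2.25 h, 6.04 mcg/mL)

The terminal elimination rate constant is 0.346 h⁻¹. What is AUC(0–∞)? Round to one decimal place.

Trapezoidal AUC_0→2.25:
  [0→1]: (13.16+9.31)/2 × 1 = 11.235
  [1→1.25]: (9.31+8.54)/2 × 0.25 = 2.23125
  [1.25→2.25]: (8.54+6.04)/2 × 1 = 7.29
  Sum = 20.75625 mcg/mL·h
Extrapolated tail: C_last / k_e = 6.04 / 0.346 = 17.457
AUC_0→∞ = 20.75625 + 17.457 = 38.21325 mcg/mL·h

AUC = 38.2 mcg/mL·h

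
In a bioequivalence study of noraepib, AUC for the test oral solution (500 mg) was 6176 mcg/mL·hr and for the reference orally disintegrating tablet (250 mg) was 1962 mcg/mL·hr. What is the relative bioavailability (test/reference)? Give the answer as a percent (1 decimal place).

F_rel = (AUC_test/D_test) / (AUC_ref/D_ref)
      = (6176/500) / (1962/250)
      = 12.352 / 7.848 = 1.5739 = 157.39%

F_rel = 157.4%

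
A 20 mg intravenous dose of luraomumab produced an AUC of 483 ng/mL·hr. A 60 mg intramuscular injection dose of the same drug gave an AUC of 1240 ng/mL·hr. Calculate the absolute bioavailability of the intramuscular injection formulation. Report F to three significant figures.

F = (AUC_ev / D_ev) / (AUC_iv / D_iv)
  = (1240/60) / (483/20)
  = 20.6667 / 24.15 = 0.8558

F = 0.856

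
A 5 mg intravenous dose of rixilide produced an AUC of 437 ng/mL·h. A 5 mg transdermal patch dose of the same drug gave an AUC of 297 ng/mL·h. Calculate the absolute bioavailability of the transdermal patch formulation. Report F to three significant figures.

F = (AUC_ev / D_ev) / (AUC_iv / D_iv)
  = (297/5) / (437/5)
  = 59.4 / 87.4 = 0.6796

F = 0.680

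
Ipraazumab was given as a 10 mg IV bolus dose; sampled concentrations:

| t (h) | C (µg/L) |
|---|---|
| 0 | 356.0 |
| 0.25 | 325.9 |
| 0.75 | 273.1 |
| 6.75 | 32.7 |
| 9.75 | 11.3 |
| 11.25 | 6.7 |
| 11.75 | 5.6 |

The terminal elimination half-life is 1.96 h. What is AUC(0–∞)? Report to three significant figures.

AUC = 1250 µg/L·h

Trapezoidal AUC_0→11.75:
  [0→0.25]: (356.0+325.9)/2 × 0.25 = 85.2375
  [0.25→0.75]: (325.9+273.1)/2 × 0.5 = 149.75
  [0.75→6.75]: (273.1+32.7)/2 × 6 = 917.4
  [6.75→9.75]: (32.7+11.3)/2 × 3 = 66.0
  [9.75→11.25]: (11.3+6.7)/2 × 1.5 = 13.5
  [11.25→11.75]: (6.7+5.6)/2 × 0.5 = 3.075
  Sum = 1234.9625 µg/L·h
k_e = ln2 / t½ = 0.693147 / 1.96 = 0.3536 h^-1
Extrapolated tail: C_last / k_e = 5.6 / 0.3536 = 15.837
AUC_0→∞ = 1234.9625 + 15.837 = 1250.7995 µg/L·h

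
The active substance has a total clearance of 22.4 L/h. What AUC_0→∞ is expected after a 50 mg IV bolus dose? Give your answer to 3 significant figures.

AUC = 2.23 mg/L·h

AUC_0→∞ = Dose_iv / CL
        = 50 / 22.4 = 2.23214 mg/L·h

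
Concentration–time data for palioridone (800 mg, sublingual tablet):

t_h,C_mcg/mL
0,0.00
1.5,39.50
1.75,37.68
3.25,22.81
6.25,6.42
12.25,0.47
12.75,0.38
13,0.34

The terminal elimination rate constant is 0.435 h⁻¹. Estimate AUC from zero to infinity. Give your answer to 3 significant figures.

Trapezoidal AUC_0→13:
  [0→1.5]: (0.00+39.50)/2 × 1.5 = 29.625
  [1.5→1.75]: (39.50+37.68)/2 × 0.25 = 9.6475
  [1.75→3.25]: (37.68+22.81)/2 × 1.5 = 45.3675
  [3.25→6.25]: (22.81+6.42)/2 × 3 = 43.845
  [6.25→12.25]: (6.42+0.47)/2 × 6 = 20.67
  [12.25→12.75]: (0.47+0.38)/2 × 0.5 = 0.2125
  [12.75→13]: (0.38+0.34)/2 × 0.25 = 0.09
  Sum = 149.4575 mcg/mL·h
Extrapolated tail: C_last / k_e = 0.34 / 0.435 = 0.782
AUC_0→∞ = 149.4575 + 0.782 = 150.2395 mcg/mL·h

AUC = 150 mcg/mL·h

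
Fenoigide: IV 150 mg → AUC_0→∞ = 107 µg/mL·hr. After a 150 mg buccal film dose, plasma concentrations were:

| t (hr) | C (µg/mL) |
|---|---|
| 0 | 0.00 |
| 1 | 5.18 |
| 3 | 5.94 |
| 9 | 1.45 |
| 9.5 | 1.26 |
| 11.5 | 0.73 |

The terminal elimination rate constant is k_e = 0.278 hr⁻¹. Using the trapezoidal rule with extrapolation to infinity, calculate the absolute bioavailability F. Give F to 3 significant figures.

Trapezoidal AUC_0→11.5 (buccal film):
  [0→1]: (0.00+5.18)/2 × 1 = 2.59
  [1→3]: (5.18+5.94)/2 × 2 = 11.12
  [3→9]: (5.94+1.45)/2 × 6 = 22.17
  [9→9.5]: (1.45+1.26)/2 × 0.5 = 0.6775
  [9.5→11.5]: (1.26+0.73)/2 × 2 = 1.99
  Sum = 38.5475 µg/mL·hr
Tail: C_last/k_e = 0.73/0.278 = 2.626
AUC_0→∞ (buccal film) = 38.5475 + 2.626 = 41.1735 µg/mL·hr
F = (AUC_ev/D_ev)/(AUC_iv/D_iv) = (41.1735/150)/(107/150) = 0.27449/0.713333 = 0.3848

F = 0.385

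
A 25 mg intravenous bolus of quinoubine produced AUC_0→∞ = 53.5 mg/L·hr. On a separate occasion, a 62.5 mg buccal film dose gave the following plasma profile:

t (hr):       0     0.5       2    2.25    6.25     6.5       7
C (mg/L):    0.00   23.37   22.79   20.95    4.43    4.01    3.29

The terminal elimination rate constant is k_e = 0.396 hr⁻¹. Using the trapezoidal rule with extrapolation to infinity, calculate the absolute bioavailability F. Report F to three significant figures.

Trapezoidal AUC_0→7 (buccal film):
  [0→0.5]: (0.00+23.37)/2 × 0.5 = 5.8425
  [0.5→2]: (23.37+22.79)/2 × 1.5 = 34.62
  [2→2.25]: (22.79+20.95)/2 × 0.25 = 5.4675
  [2.25→6.25]: (20.95+4.43)/2 × 4 = 50.76
  [6.25→6.5]: (4.43+4.01)/2 × 0.25 = 1.055
  [6.5→7]: (4.01+3.29)/2 × 0.5 = 1.825
  Sum = 99.57 mg/L·hr
Tail: C_last/k_e = 3.29/0.396 = 8.308
AUC_0→∞ (buccal film) = 99.57 + 8.308 = 107.878 mg/L·hr
F = (AUC_ev/D_ev)/(AUC_iv/D_iv) = (107.878/62.5)/(53.5/25) = 1.726048/2.14 = 0.8066

F = 0.807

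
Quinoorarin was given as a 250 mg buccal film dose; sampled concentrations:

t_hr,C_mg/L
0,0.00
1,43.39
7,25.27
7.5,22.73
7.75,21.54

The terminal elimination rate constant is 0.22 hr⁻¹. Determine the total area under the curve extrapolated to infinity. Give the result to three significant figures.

AUC = 343 mg/L·hr

Trapezoidal AUC_0→7.75:
  [0→1]: (0.00+43.39)/2 × 1 = 21.695
  [1→7]: (43.39+25.27)/2 × 6 = 205.98
  [7→7.5]: (25.27+22.73)/2 × 0.5 = 12.0
  [7.5→7.75]: (22.73+21.54)/2 × 0.25 = 5.53375
  Sum = 245.20875 mg/L·hr
Extrapolated tail: C_last / k_e = 21.54 / 0.22 = 97.909
AUC_0→∞ = 245.20875 + 97.909 = 343.11775 mg/L·hr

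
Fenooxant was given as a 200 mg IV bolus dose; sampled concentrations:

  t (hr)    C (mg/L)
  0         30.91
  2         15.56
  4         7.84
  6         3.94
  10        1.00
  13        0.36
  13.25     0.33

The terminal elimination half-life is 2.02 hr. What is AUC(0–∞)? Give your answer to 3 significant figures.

Trapezoidal AUC_0→13.25:
  [0→2]: (30.91+15.56)/2 × 2 = 46.47
  [2→4]: (15.56+7.84)/2 × 2 = 23.4
  [4→6]: (7.84+3.94)/2 × 2 = 11.78
  [6→10]: (3.94+1.00)/2 × 4 = 9.88
  [10→13]: (1.00+0.36)/2 × 3 = 2.04
  [13→13.25]: (0.36+0.33)/2 × 0.25 = 0.08625
  Sum = 93.65625 mg/L·hr
k_e = ln2 / t½ = 0.693147 / 2.02 = 0.3431 hr^-1
Extrapolated tail: C_last / k_e = 0.33 / 0.3431 = 0.962
AUC_0→∞ = 93.65625 + 0.962 = 94.61825 mg/L·hr

AUC = 94.6 mg/L·hr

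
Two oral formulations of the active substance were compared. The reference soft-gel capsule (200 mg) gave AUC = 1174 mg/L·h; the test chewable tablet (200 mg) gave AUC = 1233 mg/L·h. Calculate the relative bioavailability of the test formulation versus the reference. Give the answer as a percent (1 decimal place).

F_rel = 105.0%

F_rel = (AUC_test/D_test) / (AUC_ref/D_ref)
      = (1233/200) / (1174/200)
      = 6.165 / 5.87 = 1.0503 = 105.03%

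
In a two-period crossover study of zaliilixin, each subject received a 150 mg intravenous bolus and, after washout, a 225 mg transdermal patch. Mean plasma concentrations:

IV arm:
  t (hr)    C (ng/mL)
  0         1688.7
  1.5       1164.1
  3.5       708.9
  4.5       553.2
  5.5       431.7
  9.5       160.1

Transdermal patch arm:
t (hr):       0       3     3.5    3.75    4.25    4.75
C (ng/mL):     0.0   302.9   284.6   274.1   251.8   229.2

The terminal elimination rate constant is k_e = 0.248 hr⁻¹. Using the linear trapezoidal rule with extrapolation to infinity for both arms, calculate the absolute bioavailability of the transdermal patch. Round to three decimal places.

Trapezoidal AUC_0→9.5 (IV):
  [0→1.5]: (1688.7+1164.1)/2 × 1.5 = 2139.6
  [1.5→3.5]: (1164.1+708.9)/2 × 2 = 1873.0
  [3.5→4.5]: (708.9+553.2)/2 × 1 = 631.05
  [4.5→5.5]: (553.2+431.7)/2 × 1 = 492.45
  [5.5→9.5]: (431.7+160.1)/2 × 4 = 1183.6
  Sum = 6319.7 ng/mL·hr
IV tail: 160.1/0.248 = 645.565; AUC_iv,0→∞ = 6319.7 + 645.565 = 6965.265 ng/mL·hr
Trapezoidal AUC_0→4.75 (transdermal patch):
  [0→3]: (0.0+302.9)/2 × 3 = 454.35
  [3→3.5]: (302.9+284.6)/2 × 0.5 = 146.875
  [3.5→3.75]: (284.6+274.1)/2 × 0.25 = 69.8375
  [3.75→4.25]: (274.1+251.8)/2 × 0.5 = 131.475
  [4.25→4.75]: (251.8+229.2)/2 × 0.5 = 120.25
  Sum = 922.7875 ng/mL·hr
transdermal patch tail: 229.2/0.248 = 924.194; AUC_ev,0→∞ = 922.7875 + 924.194 = 1846.9815 ng/mL·hr
F = (AUC_ev/D_ev)/(AUC_iv/D_iv) = (1846.9815/225)/(6965.265/150) = 8.20881/46.4351 = 0.1768

F = 0.177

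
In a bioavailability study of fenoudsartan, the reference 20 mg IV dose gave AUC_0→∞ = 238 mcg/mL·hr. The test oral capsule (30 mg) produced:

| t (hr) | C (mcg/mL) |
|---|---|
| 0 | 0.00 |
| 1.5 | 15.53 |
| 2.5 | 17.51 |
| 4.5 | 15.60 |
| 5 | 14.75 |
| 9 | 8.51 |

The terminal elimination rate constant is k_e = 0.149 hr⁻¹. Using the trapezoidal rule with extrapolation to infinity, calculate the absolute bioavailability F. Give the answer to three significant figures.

Trapezoidal AUC_0→9 (oral capsule):
  [0→1.5]: (0.00+15.53)/2 × 1.5 = 11.6475
  [1.5→2.5]: (15.53+17.51)/2 × 1 = 16.52
  [2.5→4.5]: (17.51+15.60)/2 × 2 = 33.11
  [4.5→5]: (15.60+14.75)/2 × 0.5 = 7.5875
  [5→9]: (14.75+8.51)/2 × 4 = 46.52
  Sum = 115.385 mcg/mL·hr
Tail: C_last/k_e = 8.51/0.149 = 57.114
AUC_0→∞ (oral capsule) = 115.385 + 57.114 = 172.499 mcg/mL·hr
F = (AUC_ev/D_ev)/(AUC_iv/D_iv) = (172.499/30)/(238/20) = 5.74997/11.9 = 0.4832

F = 0.483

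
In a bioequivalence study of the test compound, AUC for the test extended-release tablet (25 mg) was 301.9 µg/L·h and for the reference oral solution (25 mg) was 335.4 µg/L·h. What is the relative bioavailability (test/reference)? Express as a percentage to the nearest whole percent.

F_rel = (AUC_test/D_test) / (AUC_ref/D_ref)
      = (301.9/25) / (335.4/25)
      = 12.076 / 13.416 = 0.9001 = 90.01%

F_rel = 90%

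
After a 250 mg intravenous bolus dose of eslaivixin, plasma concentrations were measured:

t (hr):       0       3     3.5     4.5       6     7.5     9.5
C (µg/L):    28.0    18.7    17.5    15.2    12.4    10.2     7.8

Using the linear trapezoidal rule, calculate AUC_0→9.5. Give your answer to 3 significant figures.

Trapezoidal AUC_0→9.5:
  [0→3]: (28.0+18.7)/2 × 3 = 70.05
  [3→3.5]: (18.7+17.5)/2 × 0.5 = 9.05
  [3.5→4.5]: (17.5+15.2)/2 × 1 = 16.35
  [4.5→6]: (15.2+12.4)/2 × 1.5 = 20.7
  [6→7.5]: (12.4+10.2)/2 × 1.5 = 16.95
  [7.5→9.5]: (10.2+7.8)/2 × 2 = 18.0
  Sum = 151.1 µg/L·hr

AUC = 151 µg/L·hr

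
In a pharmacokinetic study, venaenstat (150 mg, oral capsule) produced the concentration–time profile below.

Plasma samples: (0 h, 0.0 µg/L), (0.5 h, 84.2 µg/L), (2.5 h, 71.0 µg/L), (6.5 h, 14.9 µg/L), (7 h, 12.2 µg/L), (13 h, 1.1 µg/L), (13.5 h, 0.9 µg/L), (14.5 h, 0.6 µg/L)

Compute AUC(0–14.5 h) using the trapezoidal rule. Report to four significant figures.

Trapezoidal AUC_0→14.5:
  [0→0.5]: (0.0+84.2)/2 × 0.5 = 21.05
  [0.5→2.5]: (84.2+71.0)/2 × 2 = 155.2
  [2.5→6.5]: (71.0+14.9)/2 × 4 = 171.8
  [6.5→7]: (14.9+12.2)/2 × 0.5 = 6.775
  [7→13]: (12.2+1.1)/2 × 6 = 39.9
  [13→13.5]: (1.1+0.9)/2 × 0.5 = 0.5
  [13.5→14.5]: (0.9+0.6)/2 × 1 = 0.75
  Sum = 395.975 µg/L·h

AUC = 396.0 µg/L·h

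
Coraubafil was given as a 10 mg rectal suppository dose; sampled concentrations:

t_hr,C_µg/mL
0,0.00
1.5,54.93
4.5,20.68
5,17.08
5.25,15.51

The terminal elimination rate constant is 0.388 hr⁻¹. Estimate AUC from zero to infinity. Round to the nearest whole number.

AUC = 208 µg/mL·hr

Trapezoidal AUC_0→5.25:
  [0→1.5]: (0.00+54.93)/2 × 1.5 = 41.1975
  [1.5→4.5]: (54.93+20.68)/2 × 3 = 113.415
  [4.5→5]: (20.68+17.08)/2 × 0.5 = 9.44
  [5→5.25]: (17.08+15.51)/2 × 0.25 = 4.07375
  Sum = 168.12625 µg/mL·hr
Extrapolated tail: C_last / k_e = 15.51 / 0.388 = 39.974
AUC_0→∞ = 168.12625 + 39.974 = 208.10025 µg/mL·hr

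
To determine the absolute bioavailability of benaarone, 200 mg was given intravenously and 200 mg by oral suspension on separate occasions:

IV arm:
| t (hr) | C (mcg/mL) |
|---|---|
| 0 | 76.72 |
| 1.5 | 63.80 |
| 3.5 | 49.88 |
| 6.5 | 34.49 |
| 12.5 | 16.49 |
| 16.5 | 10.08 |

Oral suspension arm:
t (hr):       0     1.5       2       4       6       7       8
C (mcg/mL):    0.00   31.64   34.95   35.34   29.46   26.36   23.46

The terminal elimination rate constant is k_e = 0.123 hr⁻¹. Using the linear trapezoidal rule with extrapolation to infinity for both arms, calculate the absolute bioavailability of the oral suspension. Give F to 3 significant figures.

Trapezoidal AUC_0→16.5 (IV):
  [0→1.5]: (76.72+63.80)/2 × 1.5 = 105.39
  [1.5→3.5]: (63.80+49.88)/2 × 2 = 113.68
  [3.5→6.5]: (49.88+34.49)/2 × 3 = 126.555
  [6.5→12.5]: (34.49+16.49)/2 × 6 = 152.94
  [12.5→16.5]: (16.49+10.08)/2 × 4 = 53.14
  Sum = 551.705 mcg/mL·hr
IV tail: 10.08/0.123 = 81.951; AUC_iv,0→∞ = 551.705 + 81.951 = 633.656 mcg/mL·hr
Trapezoidal AUC_0→8 (oral suspension):
  [0→1.5]: (0.00+31.64)/2 × 1.5 = 23.73
  [1.5→2]: (31.64+34.95)/2 × 0.5 = 16.6475
  [2→4]: (34.95+35.34)/2 × 2 = 70.29
  [4→6]: (35.34+29.46)/2 × 2 = 64.8
  [6→7]: (29.46+26.36)/2 × 1 = 27.91
  [7→8]: (26.36+23.46)/2 × 1 = 24.91
  Sum = 228.2875 mcg/mL·hr
oral suspension tail: 23.46/0.123 = 190.732; AUC_ev,0→∞ = 228.2875 + 190.732 = 419.0195 mcg/mL·hr
F = (AUC_ev/D_ev)/(AUC_iv/D_iv) = (419.0195/200)/(633.656/200) = 2.0950975/3.16828 = 0.6613

F = 0.661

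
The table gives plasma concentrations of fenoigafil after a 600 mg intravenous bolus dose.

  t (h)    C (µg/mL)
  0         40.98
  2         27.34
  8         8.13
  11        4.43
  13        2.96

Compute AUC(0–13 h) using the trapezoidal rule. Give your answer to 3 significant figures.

Trapezoidal AUC_0→13:
  [0→2]: (40.98+27.34)/2 × 2 = 68.32
  [2→8]: (27.34+8.13)/2 × 6 = 106.41
  [8→11]: (8.13+4.43)/2 × 3 = 18.84
  [11→13]: (4.43+2.96)/2 × 2 = 7.39
  Sum = 200.96 µg/mL·h

AUC = 201 µg/mL·h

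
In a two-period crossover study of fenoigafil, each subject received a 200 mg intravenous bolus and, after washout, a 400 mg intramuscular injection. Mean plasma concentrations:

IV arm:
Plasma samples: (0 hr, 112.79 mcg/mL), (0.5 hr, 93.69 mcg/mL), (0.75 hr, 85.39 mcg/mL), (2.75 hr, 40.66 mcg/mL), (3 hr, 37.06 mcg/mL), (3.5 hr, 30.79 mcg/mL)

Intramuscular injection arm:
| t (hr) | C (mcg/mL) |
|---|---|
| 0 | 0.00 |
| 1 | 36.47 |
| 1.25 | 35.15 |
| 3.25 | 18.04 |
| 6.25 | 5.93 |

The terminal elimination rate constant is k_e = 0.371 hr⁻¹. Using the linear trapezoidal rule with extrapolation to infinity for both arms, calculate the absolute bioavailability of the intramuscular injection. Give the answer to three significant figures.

F = 0.214

Trapezoidal AUC_0→3.5 (IV):
  [0→0.5]: (112.79+93.69)/2 × 0.5 = 51.62
  [0.5→0.75]: (93.69+85.39)/2 × 0.25 = 22.385
  [0.75→2.75]: (85.39+40.66)/2 × 2 = 126.05
  [2.75→3]: (40.66+37.06)/2 × 0.25 = 9.715
  [3→3.5]: (37.06+30.79)/2 × 0.5 = 16.9625
  Sum = 226.7325 mcg/mL·hr
IV tail: 30.79/0.371 = 82.992; AUC_iv,0→∞ = 226.7325 + 82.992 = 309.7245 mcg/mL·hr
Trapezoidal AUC_0→6.25 (intramuscular injection):
  [0→1]: (0.00+36.47)/2 × 1 = 18.235
  [1→1.25]: (36.47+35.15)/2 × 0.25 = 8.9525
  [1.25→3.25]: (35.15+18.04)/2 × 2 = 53.19
  [3.25→6.25]: (18.04+5.93)/2 × 3 = 35.955
  Sum = 116.3325 mcg/mL·hr
intramuscular injection tail: 5.93/0.371 = 15.984; AUC_ev,0→∞ = 116.3325 + 15.984 = 132.3165 mcg/mL·hr
F = (AUC_ev/D_ev)/(AUC_iv/D_iv) = (132.3165/400)/(309.7245/200) = 0.33079125/1.5486225 = 0.2136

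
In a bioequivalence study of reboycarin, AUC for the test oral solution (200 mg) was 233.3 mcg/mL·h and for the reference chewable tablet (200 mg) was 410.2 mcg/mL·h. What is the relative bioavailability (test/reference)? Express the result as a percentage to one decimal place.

F_rel = (AUC_test/D_test) / (AUC_ref/D_ref)
      = (233.3/200) / (410.2/200)
      = 1.1665 / 2.051 = 0.5687 = 56.87%

F_rel = 56.9%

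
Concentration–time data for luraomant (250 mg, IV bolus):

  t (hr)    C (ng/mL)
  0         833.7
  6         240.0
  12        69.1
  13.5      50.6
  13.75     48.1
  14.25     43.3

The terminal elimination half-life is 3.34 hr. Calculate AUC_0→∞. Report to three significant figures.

Trapezoidal AUC_0→14.25:
  [0→6]: (833.7+240.0)/2 × 6 = 3221.1
  [6→12]: (240.0+69.1)/2 × 6 = 927.3
  [12→13.5]: (69.1+50.6)/2 × 1.5 = 89.775
  [13.5→13.75]: (50.6+48.1)/2 × 0.25 = 12.3375
  [13.75→14.25]: (48.1+43.3)/2 × 0.5 = 22.85
  Sum = 4273.3625 ng/mL·hr
k_e = ln2 / t½ = 0.693147 / 3.34 = 0.2075 hr^-1
Extrapolated tail: C_last / k_e = 43.3 / 0.2075 = 208.675
AUC_0→∞ = 4273.3625 + 208.675 = 4482.0375 ng/mL·hr

AUC = 4480 ng/mL·hr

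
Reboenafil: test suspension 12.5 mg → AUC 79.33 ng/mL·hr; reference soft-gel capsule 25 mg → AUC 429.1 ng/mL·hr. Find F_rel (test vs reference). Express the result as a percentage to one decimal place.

F_rel = 37.0%

F_rel = (AUC_test/D_test) / (AUC_ref/D_ref)
      = (79.33/12.5) / (429.1/25)
      = 6.3464 / 17.164 = 0.3698 = 36.98%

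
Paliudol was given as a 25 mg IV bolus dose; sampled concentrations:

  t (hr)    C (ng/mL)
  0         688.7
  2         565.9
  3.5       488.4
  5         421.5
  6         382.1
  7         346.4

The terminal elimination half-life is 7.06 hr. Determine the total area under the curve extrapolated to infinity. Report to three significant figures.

Trapezoidal AUC_0→7:
  [0→2]: (688.7+565.9)/2 × 2 = 1254.6
  [2→3.5]: (565.9+488.4)/2 × 1.5 = 790.725
  [3.5→5]: (488.4+421.5)/2 × 1.5 = 682.425
  [5→6]: (421.5+382.1)/2 × 1 = 401.8
  [6→7]: (382.1+346.4)/2 × 1 = 364.25
  Sum = 3493.8 ng/mL·hr
k_e = ln2 / t½ = 0.693147 / 7.06 = 0.0982 hr^-1
Extrapolated tail: C_last / k_e = 346.4 / 0.0982 = 3527.495
AUC_0→∞ = 3493.8 + 3527.495 = 7021.295 ng/mL·hr

AUC = 7020 ng/mL·hr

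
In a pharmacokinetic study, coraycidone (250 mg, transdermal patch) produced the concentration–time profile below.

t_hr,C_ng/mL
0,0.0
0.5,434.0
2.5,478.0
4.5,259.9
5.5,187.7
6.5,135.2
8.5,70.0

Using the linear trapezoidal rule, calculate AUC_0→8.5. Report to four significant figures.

AUC = 2349 ng/mL·hr

Trapezoidal AUC_0→8.5:
  [0→0.5]: (0.0+434.0)/2 × 0.5 = 108.5
  [0.5→2.5]: (434.0+478.0)/2 × 2 = 912.0
  [2.5→4.5]: (478.0+259.9)/2 × 2 = 737.9
  [4.5→5.5]: (259.9+187.7)/2 × 1 = 223.8
  [5.5→6.5]: (187.7+135.2)/2 × 1 = 161.45
  [6.5→8.5]: (135.2+70.0)/2 × 2 = 205.2
  Sum = 2348.85 ng/mL·hr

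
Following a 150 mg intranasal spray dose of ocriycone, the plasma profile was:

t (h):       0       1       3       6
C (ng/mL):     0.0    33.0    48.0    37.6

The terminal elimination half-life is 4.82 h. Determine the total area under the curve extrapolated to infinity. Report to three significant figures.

AUC = 487 ng/mL·h

Trapezoidal AUC_0→6:
  [0→1]: (0.0+33.0)/2 × 1 = 16.5
  [1→3]: (33.0+48.0)/2 × 2 = 81.0
  [3→6]: (48.0+37.6)/2 × 3 = 128.4
  Sum = 225.9 ng/mL·h
k_e = ln2 / t½ = 0.693147 / 4.82 = 0.1438 h^-1
Extrapolated tail: C_last / k_e = 37.6 / 0.1438 = 261.474
AUC_0→∞ = 225.9 + 261.474 = 487.374 ng/mL·h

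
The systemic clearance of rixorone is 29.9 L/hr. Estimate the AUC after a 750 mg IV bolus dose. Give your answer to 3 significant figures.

AUC_0→∞ = Dose_iv / CL
        = 750 / 29.9 = 25.0836 mg/L·hr

AUC = 25.1 mg/L·hr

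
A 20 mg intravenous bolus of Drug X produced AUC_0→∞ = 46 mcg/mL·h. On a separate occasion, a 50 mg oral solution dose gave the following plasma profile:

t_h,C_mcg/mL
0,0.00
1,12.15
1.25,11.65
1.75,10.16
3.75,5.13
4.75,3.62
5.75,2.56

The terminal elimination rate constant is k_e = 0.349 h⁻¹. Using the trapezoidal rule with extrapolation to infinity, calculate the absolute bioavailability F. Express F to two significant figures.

F = 0.39

Trapezoidal AUC_0→5.75 (oral solution):
  [0→1]: (0.00+12.15)/2 × 1 = 6.075
  [1→1.25]: (12.15+11.65)/2 × 0.25 = 2.975
  [1.25→1.75]: (11.65+10.16)/2 × 0.5 = 5.4525
  [1.75→3.75]: (10.16+5.13)/2 × 2 = 15.29
  [3.75→4.75]: (5.13+3.62)/2 × 1 = 4.375
  [4.75→5.75]: (3.62+2.56)/2 × 1 = 3.09
  Sum = 37.2575 mcg/mL·h
Tail: C_last/k_e = 2.56/0.349 = 7.335
AUC_0→∞ (oral solution) = 37.2575 + 7.335 = 44.5925 mcg/mL·h
F = (AUC_ev/D_ev)/(AUC_iv/D_iv) = (44.5925/50)/(46/20) = 0.89185/2.3 = 0.3878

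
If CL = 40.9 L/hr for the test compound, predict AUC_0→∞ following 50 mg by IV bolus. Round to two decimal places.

AUC = 1.22 mg/L·hr

AUC_0→∞ = Dose_iv / CL
        = 50 / 40.9 = 1.22249 mg/L·hr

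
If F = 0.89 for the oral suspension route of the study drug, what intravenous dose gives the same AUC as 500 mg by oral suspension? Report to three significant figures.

D_iv = 445 mg

Systemic exposure from an extravascular dose = F × D_ev, so the equivalent IV dose is F × D_ev.
D_iv = F × D_ev = 0.89 × 500 = 445 mg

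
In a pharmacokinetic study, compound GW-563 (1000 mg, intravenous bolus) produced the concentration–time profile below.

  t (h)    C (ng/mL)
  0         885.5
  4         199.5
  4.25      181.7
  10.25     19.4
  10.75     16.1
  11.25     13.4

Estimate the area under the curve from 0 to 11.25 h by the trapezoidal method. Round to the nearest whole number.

Trapezoidal AUC_0→11.25:
  [0→4]: (885.5+199.5)/2 × 4 = 2170.0
  [4→4.25]: (199.5+181.7)/2 × 0.25 = 47.65
  [4.25→10.25]: (181.7+19.4)/2 × 6 = 603.3
  [10.25→10.75]: (19.4+16.1)/2 × 0.5 = 8.875
  [10.75→11.25]: (16.1+13.4)/2 × 0.5 = 7.375
  Sum = 2837.2 ng/mL·h

AUC = 2837 ng/mL·h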